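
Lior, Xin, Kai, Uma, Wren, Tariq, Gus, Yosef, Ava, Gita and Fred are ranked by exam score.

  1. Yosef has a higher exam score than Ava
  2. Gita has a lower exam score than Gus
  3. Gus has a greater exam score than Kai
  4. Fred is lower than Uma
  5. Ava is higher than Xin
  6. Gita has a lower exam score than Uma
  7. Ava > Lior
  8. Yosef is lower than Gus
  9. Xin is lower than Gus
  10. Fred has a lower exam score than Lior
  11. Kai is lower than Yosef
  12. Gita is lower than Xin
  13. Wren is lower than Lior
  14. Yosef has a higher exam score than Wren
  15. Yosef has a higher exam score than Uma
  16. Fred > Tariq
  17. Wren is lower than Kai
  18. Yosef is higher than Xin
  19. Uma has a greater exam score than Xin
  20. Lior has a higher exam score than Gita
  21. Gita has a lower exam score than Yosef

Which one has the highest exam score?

Gus

Chaining downward from Gus: directly below it, Gita, Xin, Kai, Yosef; then Wren, Uma, Ava; then Fred, Lior; then Tariq.
That covers every other element, and nothing is given above Gus, so Gus is the highest exam score.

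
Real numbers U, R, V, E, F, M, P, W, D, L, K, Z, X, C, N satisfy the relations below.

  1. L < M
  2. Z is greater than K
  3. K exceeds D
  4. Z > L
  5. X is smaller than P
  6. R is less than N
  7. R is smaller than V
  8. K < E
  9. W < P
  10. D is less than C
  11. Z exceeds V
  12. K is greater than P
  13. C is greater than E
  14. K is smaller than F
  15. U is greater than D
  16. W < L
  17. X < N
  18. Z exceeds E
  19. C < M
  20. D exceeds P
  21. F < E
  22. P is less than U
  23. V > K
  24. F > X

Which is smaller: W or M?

W

The relevant relations are W < P; P < D; D < K; K < F; F < E; E < C; C < M.
Together: W < P < D < K < F < E < C < M.
So W < M; W is the smaller of the two.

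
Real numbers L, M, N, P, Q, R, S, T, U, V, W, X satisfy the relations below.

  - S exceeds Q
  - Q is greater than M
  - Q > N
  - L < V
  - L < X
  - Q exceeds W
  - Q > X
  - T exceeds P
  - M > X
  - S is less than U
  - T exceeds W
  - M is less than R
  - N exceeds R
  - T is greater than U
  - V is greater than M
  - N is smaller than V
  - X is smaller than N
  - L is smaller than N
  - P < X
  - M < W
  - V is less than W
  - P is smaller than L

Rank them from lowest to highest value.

The consecutive links are each given: P < L; L < X; X < M; M < R; R < N; N < V; V < W; W < Q; Q < S; S < U; U < T.

P < L < X < M < R < N < V < W < Q < S < U < T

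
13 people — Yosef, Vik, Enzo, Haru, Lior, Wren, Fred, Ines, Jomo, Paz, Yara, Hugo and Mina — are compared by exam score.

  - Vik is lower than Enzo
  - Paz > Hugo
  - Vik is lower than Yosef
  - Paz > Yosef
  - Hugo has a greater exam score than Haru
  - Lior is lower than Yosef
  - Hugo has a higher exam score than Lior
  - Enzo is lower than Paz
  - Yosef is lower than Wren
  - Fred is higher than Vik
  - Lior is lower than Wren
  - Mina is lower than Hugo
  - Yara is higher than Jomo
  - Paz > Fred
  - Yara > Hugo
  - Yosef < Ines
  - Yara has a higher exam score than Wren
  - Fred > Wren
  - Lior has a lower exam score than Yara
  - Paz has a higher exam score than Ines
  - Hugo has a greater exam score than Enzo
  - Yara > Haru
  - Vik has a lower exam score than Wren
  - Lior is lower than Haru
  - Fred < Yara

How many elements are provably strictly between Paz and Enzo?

1

The relations place Enzo below Paz. An element lies strictly between them when it is forced above Enzo and also forced below Paz.
Above Enzo: {Hugo, Yara}. Below Paz: {Vik, Lior, Mina, Yosef, Ines, Wren, Fred, Haru, Hugo}.
Intersection: {Hugo} — 1.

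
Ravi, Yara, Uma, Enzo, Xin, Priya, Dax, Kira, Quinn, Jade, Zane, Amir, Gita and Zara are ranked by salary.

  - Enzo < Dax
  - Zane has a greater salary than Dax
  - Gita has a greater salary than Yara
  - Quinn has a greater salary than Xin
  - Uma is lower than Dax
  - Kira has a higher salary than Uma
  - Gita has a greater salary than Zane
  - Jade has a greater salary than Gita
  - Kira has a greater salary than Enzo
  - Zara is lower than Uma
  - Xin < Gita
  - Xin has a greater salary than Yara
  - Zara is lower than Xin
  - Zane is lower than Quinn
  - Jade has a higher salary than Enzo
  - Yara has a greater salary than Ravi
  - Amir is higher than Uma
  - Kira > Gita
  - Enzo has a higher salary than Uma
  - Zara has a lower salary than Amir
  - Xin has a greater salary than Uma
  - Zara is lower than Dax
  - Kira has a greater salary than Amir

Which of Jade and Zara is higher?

Zara < Uma and Uma < Enzo give Zara < Enzo.
Then Enzo < Dax extends the chain to Dax.
Then Dax < Zane extends the chain to Zane.
Then Zane < Gita extends the chain to Gita.
With Gita < Jade: Zara < Uma < Enzo < Dax < Zane < Gita < Jade.
So Zara < Jade; Jade is the higher of the two.

Jade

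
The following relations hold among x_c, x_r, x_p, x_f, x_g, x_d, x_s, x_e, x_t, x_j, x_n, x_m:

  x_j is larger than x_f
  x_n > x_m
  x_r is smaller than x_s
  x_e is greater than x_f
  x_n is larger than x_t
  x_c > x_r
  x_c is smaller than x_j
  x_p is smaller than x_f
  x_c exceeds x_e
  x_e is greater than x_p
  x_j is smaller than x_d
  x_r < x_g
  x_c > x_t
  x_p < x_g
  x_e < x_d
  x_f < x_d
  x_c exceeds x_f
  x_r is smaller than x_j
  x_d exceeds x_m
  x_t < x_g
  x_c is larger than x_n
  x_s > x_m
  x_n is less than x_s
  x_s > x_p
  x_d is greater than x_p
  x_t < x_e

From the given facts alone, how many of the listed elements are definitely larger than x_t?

7

The elements the relations force above x_t are x_g, x_n, x_e, x_c, x_j, x_s, x_d — no chain reaches any other.
That is 7.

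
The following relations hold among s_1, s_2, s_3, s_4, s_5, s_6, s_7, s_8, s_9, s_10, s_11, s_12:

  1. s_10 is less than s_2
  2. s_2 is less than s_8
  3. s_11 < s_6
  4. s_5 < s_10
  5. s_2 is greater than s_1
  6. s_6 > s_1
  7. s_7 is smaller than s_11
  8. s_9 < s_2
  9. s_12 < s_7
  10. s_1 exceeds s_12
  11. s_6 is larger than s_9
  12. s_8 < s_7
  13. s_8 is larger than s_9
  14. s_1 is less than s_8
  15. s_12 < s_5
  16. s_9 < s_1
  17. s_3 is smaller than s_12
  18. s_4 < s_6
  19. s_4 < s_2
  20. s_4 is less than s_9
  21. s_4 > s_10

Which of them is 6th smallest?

The consecutive relations fix a unique order: s_3 < s_12 < s_5 < s_10 < s_4 < s_9 < s_1 < s_2 < s_8 < s_7 < s_11 < s_6.
Counting 6 from the smallest end gives s_9.

s_9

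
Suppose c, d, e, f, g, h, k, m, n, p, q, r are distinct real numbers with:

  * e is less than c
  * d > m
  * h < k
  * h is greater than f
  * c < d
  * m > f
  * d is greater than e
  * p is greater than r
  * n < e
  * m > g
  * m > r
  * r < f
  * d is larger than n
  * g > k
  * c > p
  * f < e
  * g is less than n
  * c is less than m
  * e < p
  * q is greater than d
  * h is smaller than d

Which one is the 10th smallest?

The consecutive relations fix a unique order: r < f < h < k < g < n < e < p < c < m < d < q.
Counting 10 from the smallest end gives m.

m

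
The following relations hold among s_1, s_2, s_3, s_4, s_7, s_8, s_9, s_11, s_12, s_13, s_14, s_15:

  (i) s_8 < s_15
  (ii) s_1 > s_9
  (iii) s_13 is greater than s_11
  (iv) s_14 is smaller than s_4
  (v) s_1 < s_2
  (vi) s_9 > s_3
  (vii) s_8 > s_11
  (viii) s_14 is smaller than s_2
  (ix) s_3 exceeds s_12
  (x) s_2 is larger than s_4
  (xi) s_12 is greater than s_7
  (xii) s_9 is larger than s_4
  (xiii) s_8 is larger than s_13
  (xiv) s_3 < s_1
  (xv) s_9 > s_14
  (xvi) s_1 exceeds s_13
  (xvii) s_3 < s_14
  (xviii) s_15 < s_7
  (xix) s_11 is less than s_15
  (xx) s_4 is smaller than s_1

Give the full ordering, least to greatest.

s_11 < s_13 < s_8 < s_15 < s_7 < s_12 < s_3 < s_14 < s_4 < s_9 < s_1 < s_2

The consecutive links are each given: s_11 < s_13; s_13 < s_8; s_8 < s_15; s_15 < s_7; s_7 < s_12; s_12 < s_3; s_3 < s_14; s_14 < s_4; s_4 < s_9; s_9 < s_1; s_1 < s_2.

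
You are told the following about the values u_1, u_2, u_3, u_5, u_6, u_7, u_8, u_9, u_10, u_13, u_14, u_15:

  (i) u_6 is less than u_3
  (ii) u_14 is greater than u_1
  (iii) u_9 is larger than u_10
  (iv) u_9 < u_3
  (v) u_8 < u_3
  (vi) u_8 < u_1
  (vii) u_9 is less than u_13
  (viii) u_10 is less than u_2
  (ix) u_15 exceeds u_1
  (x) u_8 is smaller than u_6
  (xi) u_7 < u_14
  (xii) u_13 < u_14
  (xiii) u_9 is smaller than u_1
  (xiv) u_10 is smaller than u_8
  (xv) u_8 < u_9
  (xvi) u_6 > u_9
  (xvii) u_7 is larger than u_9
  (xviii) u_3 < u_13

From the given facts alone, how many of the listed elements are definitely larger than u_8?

Directly above u_8: u_9, u_6, u_3, u_1.
One step further: u_15, u_7, u_13, u_14 (8 so far).
Nothing else is reachable above u_8; 8 in all.

8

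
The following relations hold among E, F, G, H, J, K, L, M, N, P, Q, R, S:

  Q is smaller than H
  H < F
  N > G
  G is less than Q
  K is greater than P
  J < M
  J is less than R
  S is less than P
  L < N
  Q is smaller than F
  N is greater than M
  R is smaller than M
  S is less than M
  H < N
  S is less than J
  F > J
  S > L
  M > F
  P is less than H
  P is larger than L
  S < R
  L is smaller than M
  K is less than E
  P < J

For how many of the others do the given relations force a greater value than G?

5

From G the given relations immediately reach Q, N.
From those, H, F — 4 in total.
From those, M — 5 in total.
No other element is forced above G by the given relations, so the count is 5.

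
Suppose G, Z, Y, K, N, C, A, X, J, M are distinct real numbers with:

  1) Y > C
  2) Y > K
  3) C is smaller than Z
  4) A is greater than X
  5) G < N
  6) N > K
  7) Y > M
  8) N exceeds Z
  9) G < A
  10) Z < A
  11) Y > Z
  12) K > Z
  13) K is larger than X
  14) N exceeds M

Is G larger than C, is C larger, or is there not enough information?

undetermined

Following every chain through C: above C we get Z, K, A, N, Y.
G is not reached, and no chain runs the other way from G to C.
So the given relations leave the order of C and G undetermined.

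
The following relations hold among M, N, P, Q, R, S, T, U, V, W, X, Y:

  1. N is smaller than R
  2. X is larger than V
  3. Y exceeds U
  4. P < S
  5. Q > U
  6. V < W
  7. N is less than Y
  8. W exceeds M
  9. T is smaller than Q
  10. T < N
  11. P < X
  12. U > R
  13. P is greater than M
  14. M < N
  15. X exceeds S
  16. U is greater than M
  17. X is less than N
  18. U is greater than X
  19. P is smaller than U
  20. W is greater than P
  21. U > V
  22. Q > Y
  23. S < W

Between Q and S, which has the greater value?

Following the relations from S: S < X < N < R < U < Y < Q.
So S < Q; Q is the larger of the two.

Q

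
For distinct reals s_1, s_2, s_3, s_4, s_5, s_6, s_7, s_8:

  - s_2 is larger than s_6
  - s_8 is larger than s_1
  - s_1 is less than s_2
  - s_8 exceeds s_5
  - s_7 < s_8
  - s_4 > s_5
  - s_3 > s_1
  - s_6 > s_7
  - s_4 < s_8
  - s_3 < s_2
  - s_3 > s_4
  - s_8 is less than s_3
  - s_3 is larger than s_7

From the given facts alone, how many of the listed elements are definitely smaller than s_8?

From s_8 the given relations immediately reach s_7, s_1, s_5, s_4.
Nothing else is reachable below s_8; 4 in all.

4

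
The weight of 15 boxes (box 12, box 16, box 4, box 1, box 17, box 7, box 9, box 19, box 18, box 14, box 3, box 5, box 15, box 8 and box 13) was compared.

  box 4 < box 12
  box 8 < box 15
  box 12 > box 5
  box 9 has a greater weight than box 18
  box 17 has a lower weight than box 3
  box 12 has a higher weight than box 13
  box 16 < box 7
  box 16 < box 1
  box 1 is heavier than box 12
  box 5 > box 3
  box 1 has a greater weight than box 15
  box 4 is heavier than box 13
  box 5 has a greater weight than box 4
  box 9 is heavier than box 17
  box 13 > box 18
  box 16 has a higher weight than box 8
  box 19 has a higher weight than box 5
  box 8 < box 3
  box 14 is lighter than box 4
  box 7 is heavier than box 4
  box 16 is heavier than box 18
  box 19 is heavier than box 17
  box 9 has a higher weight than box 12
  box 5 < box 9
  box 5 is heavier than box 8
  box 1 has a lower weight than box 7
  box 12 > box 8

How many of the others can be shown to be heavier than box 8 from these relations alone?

9

The elements the relations force above box 8 are box 15, box 3, box 16, box 5, box 12, box 19, box 9, box 1, box 7 — no chain reaches any other.
That is 9.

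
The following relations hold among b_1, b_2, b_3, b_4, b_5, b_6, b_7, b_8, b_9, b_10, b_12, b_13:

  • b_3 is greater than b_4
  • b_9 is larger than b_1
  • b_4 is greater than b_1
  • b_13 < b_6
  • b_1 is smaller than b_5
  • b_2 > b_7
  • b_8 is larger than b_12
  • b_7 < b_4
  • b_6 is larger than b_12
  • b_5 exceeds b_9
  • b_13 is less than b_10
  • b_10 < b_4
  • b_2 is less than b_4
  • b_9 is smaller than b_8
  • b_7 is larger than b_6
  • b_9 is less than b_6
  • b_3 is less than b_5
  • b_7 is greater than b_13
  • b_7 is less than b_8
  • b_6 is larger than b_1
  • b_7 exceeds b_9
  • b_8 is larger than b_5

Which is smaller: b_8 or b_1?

Chaining the given relations: b_1 < b_9 < b_6 < b_7 < b_2 < b_4 < b_3 < b_5 < b_8.
So b_1 < b_8; b_1 is the smaller of the two.

b_1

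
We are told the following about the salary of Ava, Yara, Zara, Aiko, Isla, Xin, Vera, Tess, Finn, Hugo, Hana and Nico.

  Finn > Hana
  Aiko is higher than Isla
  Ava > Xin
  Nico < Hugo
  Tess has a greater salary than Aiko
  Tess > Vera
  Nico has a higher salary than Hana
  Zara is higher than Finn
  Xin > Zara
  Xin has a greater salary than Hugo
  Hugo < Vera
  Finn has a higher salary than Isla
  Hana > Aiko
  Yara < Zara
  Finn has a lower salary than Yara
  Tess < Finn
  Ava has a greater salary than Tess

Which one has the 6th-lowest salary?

Vera

Chaining the given pairs: Isla < Aiko < Hana < Nico < Hugo < Vera < Tess < Finn < Yara < Zara < Xin < Ava.
The 6th smallest is Vera.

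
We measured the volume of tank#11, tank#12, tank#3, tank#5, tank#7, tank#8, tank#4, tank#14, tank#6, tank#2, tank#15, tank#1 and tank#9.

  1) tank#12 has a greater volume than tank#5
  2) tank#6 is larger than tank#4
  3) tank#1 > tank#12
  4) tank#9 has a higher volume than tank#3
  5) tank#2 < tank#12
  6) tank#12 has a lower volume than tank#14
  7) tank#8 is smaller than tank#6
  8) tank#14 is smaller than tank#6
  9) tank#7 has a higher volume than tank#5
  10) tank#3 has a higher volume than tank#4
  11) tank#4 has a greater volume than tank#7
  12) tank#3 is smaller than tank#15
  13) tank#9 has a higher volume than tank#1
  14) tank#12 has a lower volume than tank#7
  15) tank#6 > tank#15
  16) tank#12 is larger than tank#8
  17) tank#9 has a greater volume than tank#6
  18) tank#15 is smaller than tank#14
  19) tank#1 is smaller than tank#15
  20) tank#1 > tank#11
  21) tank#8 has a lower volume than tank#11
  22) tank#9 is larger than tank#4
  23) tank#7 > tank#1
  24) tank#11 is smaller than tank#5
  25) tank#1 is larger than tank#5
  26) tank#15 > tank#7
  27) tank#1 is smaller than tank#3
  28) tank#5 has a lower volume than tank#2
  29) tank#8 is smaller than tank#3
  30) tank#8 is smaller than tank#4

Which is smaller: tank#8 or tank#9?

Following the relations from tank#8: tank#8 < tank#11 < tank#5 < tank#2 < tank#12 < tank#7 < tank#4 < tank#3 < tank#15 < tank#14 < tank#6 < tank#9.
So tank#8 < tank#9; tank#8 is the smaller of the two.

tank#8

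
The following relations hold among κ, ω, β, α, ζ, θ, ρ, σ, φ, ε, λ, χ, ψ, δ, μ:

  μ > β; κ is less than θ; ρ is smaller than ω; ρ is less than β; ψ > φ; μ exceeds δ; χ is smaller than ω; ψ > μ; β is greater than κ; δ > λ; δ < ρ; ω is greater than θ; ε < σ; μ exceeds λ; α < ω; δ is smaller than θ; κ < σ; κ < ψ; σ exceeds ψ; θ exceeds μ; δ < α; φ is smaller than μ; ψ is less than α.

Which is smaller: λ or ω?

λ < δ and δ < ρ give λ < ρ.
Then ρ < β extends the chain to β.
With β < μ: λ < δ < ρ < β < μ.
Then μ < ψ extends the chain to ψ.
With ψ < α: λ < δ < ρ < β < μ < ψ < α.
Then α < ω extends the chain to ω.
So λ < ω; λ is the smaller of the two.

λ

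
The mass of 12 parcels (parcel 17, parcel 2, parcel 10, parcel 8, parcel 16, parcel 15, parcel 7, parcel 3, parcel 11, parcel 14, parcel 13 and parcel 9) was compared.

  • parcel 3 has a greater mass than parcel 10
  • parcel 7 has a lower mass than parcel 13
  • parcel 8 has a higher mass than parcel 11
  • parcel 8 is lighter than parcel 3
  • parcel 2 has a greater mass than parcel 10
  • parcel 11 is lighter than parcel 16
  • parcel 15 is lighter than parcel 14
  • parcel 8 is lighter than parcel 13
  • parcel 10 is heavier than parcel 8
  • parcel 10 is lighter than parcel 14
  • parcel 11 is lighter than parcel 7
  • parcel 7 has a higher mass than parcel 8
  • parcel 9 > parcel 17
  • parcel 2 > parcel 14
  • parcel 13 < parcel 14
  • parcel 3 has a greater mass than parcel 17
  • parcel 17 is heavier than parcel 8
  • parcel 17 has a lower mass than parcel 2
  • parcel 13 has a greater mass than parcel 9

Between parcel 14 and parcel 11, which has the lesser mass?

parcel 11

Link the given pairs in sequence: parcel 11 < parcel 8; parcel 8 < parcel 17; parcel 17 < parcel 9; parcel 9 < parcel 13; parcel 13 < parcel 14.
Chaining these gives parcel 11 < parcel 8 < parcel 17 < parcel 9 < parcel 13 < parcel 14.
So parcel 11 < parcel 14; parcel 11 is the lighter of the two.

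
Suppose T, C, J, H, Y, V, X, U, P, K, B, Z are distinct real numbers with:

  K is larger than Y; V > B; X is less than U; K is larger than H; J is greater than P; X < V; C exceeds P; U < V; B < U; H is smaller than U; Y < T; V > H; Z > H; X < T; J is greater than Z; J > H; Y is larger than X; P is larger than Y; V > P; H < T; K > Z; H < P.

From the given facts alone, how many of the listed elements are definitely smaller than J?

The elements the relations force below J are X, H, Z, Y, P — no chain reaches any other.
That is 5.

5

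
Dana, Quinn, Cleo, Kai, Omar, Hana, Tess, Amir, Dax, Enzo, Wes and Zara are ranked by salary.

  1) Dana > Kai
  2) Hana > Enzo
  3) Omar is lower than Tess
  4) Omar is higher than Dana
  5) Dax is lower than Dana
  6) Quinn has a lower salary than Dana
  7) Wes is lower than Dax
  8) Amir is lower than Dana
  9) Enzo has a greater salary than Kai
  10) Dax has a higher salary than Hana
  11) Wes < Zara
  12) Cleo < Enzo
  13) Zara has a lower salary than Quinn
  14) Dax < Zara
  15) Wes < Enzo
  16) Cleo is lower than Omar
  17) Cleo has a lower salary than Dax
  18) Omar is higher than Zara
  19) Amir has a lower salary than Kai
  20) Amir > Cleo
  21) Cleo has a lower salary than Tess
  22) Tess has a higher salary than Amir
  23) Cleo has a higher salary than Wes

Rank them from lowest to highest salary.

Wes < Cleo < Amir < Kai < Enzo < Hana < Dax < Zara < Quinn < Dana < Omar < Tess

Nothing is placed below Wes, so it is least; from there Wes < Cleo; Cleo < Amir; Amir < Kai; Kai < Enzo; Enzo < Hana; Hana < Dax; Dax < Zara; Zara < Quinn; Quinn < Dana; Dana < Omar; Omar < Tess, each given directly.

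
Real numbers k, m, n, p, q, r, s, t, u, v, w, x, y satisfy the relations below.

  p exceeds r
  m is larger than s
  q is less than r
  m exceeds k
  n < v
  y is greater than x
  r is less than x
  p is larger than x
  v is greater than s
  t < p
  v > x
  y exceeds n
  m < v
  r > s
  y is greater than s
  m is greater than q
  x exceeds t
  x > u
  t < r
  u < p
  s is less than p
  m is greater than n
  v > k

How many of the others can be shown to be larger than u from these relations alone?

4

From u the given relations immediately reach x, p.
From those, y, v — 4 in total.
No other element is forced above u by the given relations, so the count is 4.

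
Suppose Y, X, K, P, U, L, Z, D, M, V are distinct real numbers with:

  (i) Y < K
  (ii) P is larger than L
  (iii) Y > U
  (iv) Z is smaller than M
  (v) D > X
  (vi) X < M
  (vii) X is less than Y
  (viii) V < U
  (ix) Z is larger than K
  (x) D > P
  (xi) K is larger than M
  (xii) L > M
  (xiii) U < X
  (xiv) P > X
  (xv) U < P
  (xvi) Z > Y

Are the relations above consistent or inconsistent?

inconsistent

Chaining the given relations yields K < Z < M, so K < M. But one relation states M < K. These cannot both hold.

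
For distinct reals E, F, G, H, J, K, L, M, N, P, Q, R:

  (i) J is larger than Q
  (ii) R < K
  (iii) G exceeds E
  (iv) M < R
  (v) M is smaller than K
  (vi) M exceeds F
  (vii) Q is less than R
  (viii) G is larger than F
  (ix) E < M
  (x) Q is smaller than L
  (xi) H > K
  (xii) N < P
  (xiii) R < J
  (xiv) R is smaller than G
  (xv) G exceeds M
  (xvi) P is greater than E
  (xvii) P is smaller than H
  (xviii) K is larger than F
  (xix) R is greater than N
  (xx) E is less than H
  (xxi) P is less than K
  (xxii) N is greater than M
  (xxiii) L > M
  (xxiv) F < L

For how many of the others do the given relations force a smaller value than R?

5

Directly below R: Q, M, N.
One step further: F, E (5 so far).
Nothing else is reachable below R; 5 in all.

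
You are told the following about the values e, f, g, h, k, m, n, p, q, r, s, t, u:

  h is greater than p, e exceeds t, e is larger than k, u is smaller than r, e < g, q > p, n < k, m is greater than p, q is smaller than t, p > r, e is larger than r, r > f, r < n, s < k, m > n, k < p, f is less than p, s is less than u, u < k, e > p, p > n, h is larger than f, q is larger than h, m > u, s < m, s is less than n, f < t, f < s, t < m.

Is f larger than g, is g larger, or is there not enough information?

g

The relevant relations are f < s; s < u; u < r; r < n; n < k; k < p; p < h; h < q; q < t; t < e; e < g.
Together: f < s < u < r < n < k < p < h < q < t < e < g.
So g is larger.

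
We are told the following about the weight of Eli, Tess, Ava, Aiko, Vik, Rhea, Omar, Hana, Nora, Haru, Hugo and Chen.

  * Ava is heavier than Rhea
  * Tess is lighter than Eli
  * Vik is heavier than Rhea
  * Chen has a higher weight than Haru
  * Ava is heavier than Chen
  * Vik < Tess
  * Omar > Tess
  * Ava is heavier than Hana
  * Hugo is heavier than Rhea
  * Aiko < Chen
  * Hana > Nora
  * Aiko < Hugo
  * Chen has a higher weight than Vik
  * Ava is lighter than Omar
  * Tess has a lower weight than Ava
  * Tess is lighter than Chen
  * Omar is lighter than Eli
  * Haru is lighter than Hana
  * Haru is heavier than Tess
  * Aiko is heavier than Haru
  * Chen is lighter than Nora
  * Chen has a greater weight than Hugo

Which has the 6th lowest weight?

Piecing the relations together gives one ordering: Rhea < Vik < Tess < Haru < Aiko < Hugo < Chen < Nora < Hana < Ava < Omar < Eli.
Counting 6 from the smallest end gives Hugo.

Hugo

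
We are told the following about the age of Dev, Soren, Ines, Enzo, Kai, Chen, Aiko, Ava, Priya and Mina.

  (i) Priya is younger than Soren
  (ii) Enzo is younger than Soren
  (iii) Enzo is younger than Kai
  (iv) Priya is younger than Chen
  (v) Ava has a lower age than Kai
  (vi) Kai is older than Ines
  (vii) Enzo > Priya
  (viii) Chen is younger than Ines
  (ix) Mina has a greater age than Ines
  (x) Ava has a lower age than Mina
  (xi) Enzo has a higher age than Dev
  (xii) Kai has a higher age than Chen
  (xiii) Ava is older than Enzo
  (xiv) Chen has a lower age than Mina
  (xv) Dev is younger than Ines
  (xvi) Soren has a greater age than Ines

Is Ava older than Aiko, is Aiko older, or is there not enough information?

undetermined

Following every chain through Ava: above Ava we get Mina, Kai; below Ava we get Priya, Dev, Enzo.
Aiko is not reached, and no chain runs the other way from Aiko to Ava.
So the given relations leave the order of Ava and Aiko undetermined.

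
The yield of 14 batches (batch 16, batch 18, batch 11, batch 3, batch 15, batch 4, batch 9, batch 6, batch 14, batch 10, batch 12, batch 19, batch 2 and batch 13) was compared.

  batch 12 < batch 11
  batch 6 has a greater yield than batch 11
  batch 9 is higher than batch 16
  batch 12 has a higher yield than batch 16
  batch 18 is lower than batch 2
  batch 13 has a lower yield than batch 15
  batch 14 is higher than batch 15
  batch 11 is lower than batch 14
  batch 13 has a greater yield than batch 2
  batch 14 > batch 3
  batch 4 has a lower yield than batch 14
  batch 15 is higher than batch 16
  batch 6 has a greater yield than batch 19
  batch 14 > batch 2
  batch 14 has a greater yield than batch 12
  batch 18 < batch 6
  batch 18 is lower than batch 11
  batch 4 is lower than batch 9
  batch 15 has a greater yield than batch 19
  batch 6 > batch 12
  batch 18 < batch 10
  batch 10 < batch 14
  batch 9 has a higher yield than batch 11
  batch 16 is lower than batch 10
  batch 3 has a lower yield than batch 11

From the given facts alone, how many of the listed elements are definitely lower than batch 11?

4

From batch 11 the given relations immediately reach batch 3, batch 12, batch 18.
From those, batch 16 — 4 in total.
No other element is forced below batch 11 by the given relations, so the count is 4.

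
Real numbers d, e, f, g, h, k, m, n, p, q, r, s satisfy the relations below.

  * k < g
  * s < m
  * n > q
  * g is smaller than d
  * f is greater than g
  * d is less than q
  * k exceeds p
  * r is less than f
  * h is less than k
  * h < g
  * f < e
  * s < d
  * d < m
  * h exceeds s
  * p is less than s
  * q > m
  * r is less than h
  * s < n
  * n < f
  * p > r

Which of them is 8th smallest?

The consecutive relations fix a unique order: r < p < s < h < k < g < d < m < q < n < f < e.
The 8th smallest is m.

m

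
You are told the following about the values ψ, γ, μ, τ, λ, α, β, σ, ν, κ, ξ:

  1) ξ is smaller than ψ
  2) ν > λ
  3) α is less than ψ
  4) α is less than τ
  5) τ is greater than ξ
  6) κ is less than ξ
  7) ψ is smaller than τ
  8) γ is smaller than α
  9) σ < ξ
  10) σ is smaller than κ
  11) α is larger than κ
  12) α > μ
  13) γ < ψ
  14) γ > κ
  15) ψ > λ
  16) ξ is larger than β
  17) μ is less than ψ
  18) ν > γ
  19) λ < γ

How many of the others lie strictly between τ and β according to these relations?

The relations place β below τ. An element lies strictly between them when it is forced above β and also forced below τ.
Above β: {ξ, ψ}. Below τ: {λ, μ, σ, κ, γ, α, ξ, ψ}.
Intersection: {ξ, ψ} — 2.

2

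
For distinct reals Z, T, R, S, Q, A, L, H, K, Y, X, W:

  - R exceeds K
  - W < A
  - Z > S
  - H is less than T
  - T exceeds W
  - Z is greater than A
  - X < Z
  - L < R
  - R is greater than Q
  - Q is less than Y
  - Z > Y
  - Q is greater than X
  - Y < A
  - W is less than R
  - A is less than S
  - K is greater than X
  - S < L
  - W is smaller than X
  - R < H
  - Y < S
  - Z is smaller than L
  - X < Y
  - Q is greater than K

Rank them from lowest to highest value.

The consecutive links are each given: W < X; X < K; K < Q; Q < Y; Y < A; A < S; S < Z; Z < L; L < R; R < H; H < T.

W < X < K < Q < Y < A < S < Z < L < R < H < T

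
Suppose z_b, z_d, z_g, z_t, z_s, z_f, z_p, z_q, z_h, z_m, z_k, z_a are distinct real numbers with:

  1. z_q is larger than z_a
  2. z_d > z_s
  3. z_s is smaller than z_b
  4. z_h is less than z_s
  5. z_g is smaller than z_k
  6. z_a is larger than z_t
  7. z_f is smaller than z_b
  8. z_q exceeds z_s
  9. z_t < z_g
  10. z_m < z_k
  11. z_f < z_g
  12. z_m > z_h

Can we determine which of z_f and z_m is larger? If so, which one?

undetermined

Following every chain through z_f: above z_f we get z_b, z_g, z_k.
z_m is not reached, and no chain runs the other way from z_m to z_f.
So the given relations leave the order of z_f and z_m undetermined.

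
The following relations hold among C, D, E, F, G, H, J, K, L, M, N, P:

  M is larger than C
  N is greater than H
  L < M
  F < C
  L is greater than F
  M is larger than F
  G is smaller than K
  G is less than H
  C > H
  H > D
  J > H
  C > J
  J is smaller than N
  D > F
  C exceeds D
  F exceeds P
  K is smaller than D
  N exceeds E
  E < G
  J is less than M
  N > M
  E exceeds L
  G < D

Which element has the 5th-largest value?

H

Piecing the relations together gives one ordering: P < F < L < E < G < K < D < H < J < C < M < N.
The 5th largest is H.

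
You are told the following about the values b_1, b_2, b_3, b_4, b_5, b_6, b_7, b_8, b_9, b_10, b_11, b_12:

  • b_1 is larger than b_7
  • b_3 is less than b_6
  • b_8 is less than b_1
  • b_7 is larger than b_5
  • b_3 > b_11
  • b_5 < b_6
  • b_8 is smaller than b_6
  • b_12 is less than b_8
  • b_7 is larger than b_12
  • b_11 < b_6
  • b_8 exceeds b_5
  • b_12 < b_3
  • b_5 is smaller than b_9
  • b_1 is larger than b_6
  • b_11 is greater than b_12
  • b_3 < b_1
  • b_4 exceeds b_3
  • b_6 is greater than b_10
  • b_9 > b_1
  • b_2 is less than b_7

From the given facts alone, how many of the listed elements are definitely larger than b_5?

Directly above b_5: b_8, b_7, b_6, b_9.
One step further: b_1 (5 so far).
Nothing else is reachable above b_5; 5 in all.

5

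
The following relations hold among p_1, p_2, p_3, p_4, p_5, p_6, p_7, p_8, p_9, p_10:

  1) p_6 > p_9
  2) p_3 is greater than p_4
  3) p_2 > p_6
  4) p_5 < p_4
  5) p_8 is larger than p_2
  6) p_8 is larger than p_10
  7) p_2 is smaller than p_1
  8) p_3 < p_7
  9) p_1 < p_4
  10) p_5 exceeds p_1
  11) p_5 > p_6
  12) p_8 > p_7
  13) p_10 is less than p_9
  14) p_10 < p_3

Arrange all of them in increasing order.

p_10 < p_9 < p_6 < p_2 < p_1 < p_5 < p_4 < p_3 < p_7 < p_8

Nothing is placed below p_10, so it is least; from there p_10 < p_9; p_9 < p_6; p_6 < p_2; p_2 < p_1; p_1 < p_5; p_5 < p_4; p_4 < p_3; p_3 < p_7; p_7 < p_8, each given directly.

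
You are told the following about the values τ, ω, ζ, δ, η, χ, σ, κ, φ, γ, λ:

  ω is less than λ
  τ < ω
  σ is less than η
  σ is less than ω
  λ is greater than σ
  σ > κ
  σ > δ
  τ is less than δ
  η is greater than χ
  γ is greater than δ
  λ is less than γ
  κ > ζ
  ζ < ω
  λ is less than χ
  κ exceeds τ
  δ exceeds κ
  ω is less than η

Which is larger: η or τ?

η

Following the relations from τ: τ < κ < δ < σ < ω < λ < χ < η.
So τ < η; η is the larger of the two.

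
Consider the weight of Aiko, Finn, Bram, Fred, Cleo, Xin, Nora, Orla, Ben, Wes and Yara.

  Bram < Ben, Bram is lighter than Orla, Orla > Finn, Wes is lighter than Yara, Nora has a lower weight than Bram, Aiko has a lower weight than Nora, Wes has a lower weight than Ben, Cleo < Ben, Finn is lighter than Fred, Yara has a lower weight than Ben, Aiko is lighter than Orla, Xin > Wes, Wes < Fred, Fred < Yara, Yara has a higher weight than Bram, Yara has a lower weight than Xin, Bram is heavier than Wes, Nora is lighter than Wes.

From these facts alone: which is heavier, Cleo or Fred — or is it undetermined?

Following every chain through Cleo: above Cleo we get Ben.
Fred is not reached, and no chain runs the other way from Fred to Cleo.
So the given relations leave the order of Cleo and Fred undetermined.

undetermined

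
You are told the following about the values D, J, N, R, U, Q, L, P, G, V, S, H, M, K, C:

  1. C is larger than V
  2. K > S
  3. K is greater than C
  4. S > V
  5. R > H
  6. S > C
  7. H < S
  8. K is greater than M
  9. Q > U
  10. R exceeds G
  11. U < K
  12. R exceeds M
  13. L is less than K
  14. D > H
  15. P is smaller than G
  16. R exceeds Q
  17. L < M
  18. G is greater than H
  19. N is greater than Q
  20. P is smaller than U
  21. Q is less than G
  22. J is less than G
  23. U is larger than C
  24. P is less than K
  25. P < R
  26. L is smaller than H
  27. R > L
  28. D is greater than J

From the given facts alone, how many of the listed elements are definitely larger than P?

The elements the relations force above P are U, Q, G, R, K, N — no chain reaches any other.
That is 6.

6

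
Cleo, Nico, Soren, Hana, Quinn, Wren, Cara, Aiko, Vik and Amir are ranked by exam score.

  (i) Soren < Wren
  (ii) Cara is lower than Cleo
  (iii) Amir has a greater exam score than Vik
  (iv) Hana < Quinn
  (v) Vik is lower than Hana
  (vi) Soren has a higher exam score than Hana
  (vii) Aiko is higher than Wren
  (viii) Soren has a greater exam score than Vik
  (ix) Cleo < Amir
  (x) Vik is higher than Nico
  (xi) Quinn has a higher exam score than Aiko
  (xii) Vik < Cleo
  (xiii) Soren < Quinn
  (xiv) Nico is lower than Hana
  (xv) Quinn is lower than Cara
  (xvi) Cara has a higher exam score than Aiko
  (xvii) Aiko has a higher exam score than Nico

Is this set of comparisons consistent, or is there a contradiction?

consistent

The single ordering Nico < Vik < Hana < Soren < Wren < Aiko < Quinn < Cara < Cleo < Amir satisfies every listed relation, so no contradiction arises.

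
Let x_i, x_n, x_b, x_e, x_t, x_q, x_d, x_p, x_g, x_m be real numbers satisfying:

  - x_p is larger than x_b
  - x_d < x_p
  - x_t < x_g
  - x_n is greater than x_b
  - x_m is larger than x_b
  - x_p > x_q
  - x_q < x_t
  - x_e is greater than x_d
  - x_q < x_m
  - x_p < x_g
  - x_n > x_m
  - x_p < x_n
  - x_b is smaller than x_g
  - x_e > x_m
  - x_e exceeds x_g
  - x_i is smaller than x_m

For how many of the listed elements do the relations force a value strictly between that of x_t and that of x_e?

1

Chaining upward from x_t reaches: x_g.
Chaining downward from x_e reaches: x_d, x_i, x_b, x_q, x_m, x_p, x_g.
Strictly between x_t and x_e are those in both lists: x_g — 1 element.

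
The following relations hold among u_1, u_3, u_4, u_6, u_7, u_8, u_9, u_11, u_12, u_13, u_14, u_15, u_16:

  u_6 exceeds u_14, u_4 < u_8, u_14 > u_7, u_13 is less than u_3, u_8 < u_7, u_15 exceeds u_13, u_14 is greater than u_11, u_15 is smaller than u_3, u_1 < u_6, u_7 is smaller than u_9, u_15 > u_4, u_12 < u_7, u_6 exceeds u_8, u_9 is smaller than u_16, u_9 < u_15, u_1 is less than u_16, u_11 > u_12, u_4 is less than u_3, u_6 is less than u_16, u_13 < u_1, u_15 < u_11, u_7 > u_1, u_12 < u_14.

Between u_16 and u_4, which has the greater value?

u_4 < u_8 < u_7 < u_9 < u_15 < u_11 < u_14 < u_6 < u_16, by transitivity through u_8, u_7, u_9, u_15, u_11, u_14, u_6.
So u_4 < u_16; u_16 is the larger of the two.

u_16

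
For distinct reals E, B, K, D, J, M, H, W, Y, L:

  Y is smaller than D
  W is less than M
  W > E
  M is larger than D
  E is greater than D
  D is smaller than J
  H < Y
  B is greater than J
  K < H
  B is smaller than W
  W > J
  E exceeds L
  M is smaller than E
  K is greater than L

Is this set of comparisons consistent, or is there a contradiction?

inconsistent

Chaining the given relations yields W < M < E, so W < E. But one relation states E < W. These cannot both hold.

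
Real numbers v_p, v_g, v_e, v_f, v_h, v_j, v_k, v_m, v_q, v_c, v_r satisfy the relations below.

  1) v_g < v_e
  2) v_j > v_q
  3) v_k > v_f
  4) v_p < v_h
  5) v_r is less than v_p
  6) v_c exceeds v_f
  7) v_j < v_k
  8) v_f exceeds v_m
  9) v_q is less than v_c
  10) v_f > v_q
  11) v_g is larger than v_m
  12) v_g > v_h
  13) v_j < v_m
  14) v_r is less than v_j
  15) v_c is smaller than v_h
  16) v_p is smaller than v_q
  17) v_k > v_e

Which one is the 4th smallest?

Chaining the given pairs: v_r < v_p < v_q < v_j < v_m < v_f < v_c < v_h < v_g < v_e < v_k.
Counting 4 from the smallest end gives v_j.

v_j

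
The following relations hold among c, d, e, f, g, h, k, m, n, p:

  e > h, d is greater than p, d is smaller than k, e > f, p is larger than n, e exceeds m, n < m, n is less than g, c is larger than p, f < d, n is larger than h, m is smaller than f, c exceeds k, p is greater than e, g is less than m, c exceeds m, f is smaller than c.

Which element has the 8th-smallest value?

d

The consecutive relations fix a unique order: h < n < g < m < f < e < p < d < k < c.
Counting 8 from the smallest end gives d.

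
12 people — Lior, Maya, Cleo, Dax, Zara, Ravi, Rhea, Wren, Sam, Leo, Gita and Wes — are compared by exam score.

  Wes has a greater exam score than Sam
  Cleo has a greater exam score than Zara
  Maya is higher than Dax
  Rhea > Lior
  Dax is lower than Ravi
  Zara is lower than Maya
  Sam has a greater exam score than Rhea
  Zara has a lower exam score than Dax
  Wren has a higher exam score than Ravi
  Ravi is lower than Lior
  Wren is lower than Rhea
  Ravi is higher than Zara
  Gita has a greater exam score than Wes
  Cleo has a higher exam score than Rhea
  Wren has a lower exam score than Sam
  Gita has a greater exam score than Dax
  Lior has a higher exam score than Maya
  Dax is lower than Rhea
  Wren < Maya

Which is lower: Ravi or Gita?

Chaining the given relations: Ravi < Wren < Maya < Lior < Rhea < Sam < Wes < Gita.
So Ravi < Gita; Ravi is the lower of the two.

Ravi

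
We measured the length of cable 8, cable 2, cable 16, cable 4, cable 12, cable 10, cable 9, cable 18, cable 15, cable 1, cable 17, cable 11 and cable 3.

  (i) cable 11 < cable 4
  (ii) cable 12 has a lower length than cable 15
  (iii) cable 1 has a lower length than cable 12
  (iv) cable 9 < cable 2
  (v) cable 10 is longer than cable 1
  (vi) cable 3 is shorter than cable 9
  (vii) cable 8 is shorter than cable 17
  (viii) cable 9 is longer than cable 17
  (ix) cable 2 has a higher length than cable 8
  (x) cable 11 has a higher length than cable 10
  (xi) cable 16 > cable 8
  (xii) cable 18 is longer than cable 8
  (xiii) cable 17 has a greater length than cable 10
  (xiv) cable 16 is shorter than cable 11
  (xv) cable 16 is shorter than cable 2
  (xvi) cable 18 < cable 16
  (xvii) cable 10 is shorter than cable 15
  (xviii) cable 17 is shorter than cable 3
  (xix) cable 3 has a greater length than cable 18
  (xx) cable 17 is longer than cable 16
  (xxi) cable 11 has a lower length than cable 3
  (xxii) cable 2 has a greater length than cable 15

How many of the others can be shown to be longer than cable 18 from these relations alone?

Directly above cable 18: cable 16, cable 3.
One step further: cable 11, cable 17, cable 9, cable 2 (6 so far).
One step further: cable 4 (7 so far).
No other element is forced above cable 18 by the given relations, so the count is 7.

7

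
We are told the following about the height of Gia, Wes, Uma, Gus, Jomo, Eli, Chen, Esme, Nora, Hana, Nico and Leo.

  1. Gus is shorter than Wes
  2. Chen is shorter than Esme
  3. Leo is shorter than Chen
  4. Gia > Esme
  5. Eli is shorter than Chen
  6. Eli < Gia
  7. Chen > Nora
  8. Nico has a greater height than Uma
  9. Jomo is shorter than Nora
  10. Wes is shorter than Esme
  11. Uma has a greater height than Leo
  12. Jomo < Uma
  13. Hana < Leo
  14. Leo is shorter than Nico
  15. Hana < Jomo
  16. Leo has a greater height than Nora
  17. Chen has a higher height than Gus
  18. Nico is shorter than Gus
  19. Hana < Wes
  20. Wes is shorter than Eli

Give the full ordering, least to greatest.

The consecutive links are each given: Hana < Jomo; Jomo < Nora; Nora < Leo; Leo < Uma; Uma < Nico; Nico < Gus; Gus < Wes; Wes < Eli; Eli < Chen; Chen < Esme; Esme < Gia.

Hana < Jomo < Nora < Leo < Uma < Nico < Gus < Wes < Eli < Chen < Esme < Gia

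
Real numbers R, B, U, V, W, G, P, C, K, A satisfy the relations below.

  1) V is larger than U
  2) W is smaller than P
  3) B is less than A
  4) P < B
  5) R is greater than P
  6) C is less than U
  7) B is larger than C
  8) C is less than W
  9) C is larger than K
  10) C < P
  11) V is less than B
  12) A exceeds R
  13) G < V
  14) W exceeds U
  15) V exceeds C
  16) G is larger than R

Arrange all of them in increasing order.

Each adjacent pair is fixed by a given relation: K < C; C < U; U < W; W < P; P < R; R < G; G < V; V < B; B < A. Chaining them end to end gives the full order.

K < C < U < W < P < R < G < V < B < A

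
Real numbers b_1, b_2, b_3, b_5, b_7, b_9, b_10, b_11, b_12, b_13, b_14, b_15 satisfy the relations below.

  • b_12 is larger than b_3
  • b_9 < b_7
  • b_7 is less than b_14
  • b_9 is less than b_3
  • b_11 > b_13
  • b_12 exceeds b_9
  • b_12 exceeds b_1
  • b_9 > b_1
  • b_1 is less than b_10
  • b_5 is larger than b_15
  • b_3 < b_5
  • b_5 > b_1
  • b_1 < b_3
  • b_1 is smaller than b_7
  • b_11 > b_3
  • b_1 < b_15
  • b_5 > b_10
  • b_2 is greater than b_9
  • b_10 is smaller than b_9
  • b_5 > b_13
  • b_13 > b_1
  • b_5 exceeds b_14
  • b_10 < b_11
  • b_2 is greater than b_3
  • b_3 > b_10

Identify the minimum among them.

Chaining upward from b_1: directly above it, b_10, b_9, b_13, b_15, b_3, b_7, b_12, b_5; then b_2, b_14, b_11.
That covers every other element, and nothing is given below b_1, so b_1 is the minimum.

b_1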